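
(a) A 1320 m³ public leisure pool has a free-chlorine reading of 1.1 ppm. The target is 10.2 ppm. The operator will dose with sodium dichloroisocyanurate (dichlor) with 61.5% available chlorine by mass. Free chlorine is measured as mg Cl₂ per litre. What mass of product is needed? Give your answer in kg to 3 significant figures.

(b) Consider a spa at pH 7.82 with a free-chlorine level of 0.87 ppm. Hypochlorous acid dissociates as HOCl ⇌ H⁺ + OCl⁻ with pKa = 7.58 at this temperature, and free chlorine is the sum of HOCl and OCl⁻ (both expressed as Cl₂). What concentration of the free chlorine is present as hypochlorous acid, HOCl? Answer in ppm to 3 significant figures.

(a) Volume: 1320 m³ = 1,320,000 L.
(a) Chlorine deficit: 10.2 − 1.1 = 9.1 ppm = 9.1 mg/L as Cl₂.
(a) Cl₂ equivalent needed: 9.1 mg/L × 1,320,000 L = 12,010,000 mg = 12,010 g.
(a) Product at 61.5% available chlorine: 12,010 / 0.615 = 19,530 g.

(b) [OCl⁻]/[HOCl] = 10^(pH − pKa) = 10^(7.82 − 7.58) = 10^0.24 = 1.738.
(b) Fraction as HOCl = 1 / (1 + 1.738) = 0.3653.
(b) HOCl = 0.3653 × 0.87 ppm = 0.3178 ppm.

(a) 19.5 kg; (b) 0.318 ppm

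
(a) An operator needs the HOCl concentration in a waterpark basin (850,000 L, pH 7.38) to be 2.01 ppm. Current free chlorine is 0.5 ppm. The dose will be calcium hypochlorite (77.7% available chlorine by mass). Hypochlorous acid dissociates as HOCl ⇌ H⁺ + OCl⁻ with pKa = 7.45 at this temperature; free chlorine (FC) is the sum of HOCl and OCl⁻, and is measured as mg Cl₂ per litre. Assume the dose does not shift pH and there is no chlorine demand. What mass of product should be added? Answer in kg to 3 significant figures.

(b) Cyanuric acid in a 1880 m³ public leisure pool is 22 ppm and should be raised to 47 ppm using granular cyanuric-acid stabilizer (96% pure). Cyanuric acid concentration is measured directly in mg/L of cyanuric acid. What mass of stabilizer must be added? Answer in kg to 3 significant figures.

(a) 3.52 kg; (b) 49.0 kg

(a) [OCl⁻]/[HOCl] = 10^(pH − pKa) = 10^(7.38 − 7.45) = 0.8511; fraction as HOCl = 1/(1 + 0.8511) = 0.5402.
(a) Free chlorine required for 2.01 ppm HOCl: 2.01 / 0.5402 = 3.721 ppm.
(a) FC to add: 3.721 − 0.5 = 3.221 mg/L as Cl₂.
(a) Cl₂ equivalent: 3.221 mg/L × 850,000 L = 2738 g.
(a) Product at 77.7% available Cl: 2738 / 0.777 = 3523 g.

(b) Volume: 1880 m³ = 1,880,000 L.
(b) CYA to add: (47 − 22) = 25 mg/L × 1,880,000 L = 47,000 g cyanuric acid.
(b) At 96% purity: 47,000 / 0.96 = 48,960 g product.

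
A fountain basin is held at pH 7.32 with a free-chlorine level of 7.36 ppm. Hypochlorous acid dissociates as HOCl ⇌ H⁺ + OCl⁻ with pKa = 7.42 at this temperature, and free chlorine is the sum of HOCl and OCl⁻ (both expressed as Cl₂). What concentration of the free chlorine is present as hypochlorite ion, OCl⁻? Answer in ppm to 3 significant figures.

[OCl⁻]/[HOCl] = 10^(pH − pKa) = 10^(7.32 − 7.42) = 10^-0.10 = 0.7943.
Fraction as HOCl = 1 / (1 + 0.7943) = 0.5573.
OCl⁻ = (1 − 0.5573) × 7.36 ppm = 3.258 ppm.

3.26 ppm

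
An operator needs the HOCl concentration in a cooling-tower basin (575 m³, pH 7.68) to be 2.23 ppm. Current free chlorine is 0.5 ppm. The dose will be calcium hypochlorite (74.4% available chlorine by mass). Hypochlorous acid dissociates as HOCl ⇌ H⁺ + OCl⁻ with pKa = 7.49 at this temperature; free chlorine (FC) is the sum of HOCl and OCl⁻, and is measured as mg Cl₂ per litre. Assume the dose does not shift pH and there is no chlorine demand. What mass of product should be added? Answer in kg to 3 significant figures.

4.01 kg

Volume: 575 m³ = 575,000 L.
[OCl⁻]/[HOCl] = 10^(pH − pKa) = 10^(7.68 − 7.49) = 1.549; fraction as HOCl = 1/(1 + 1.549) = 0.3923.
Free chlorine required for 2.23 ppm HOCl: 2.23 / 0.3923 = 5.684 ppm.
FC to add: 5.684 − 0.5 = 5.184 mg/L as Cl₂.
Cl₂ equivalent: 5.184 mg/L × 575,000 L = 2981 g.
Product at 74.4% available Cl: 2981 / 0.744 = 4006 g.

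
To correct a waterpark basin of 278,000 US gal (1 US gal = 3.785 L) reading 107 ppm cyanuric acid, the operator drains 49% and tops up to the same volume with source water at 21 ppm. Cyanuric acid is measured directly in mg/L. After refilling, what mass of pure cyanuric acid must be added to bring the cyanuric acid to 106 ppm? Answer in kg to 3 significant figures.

Volume: 278,000 US gal × 3.785 L/gal = 1,052,230 L.
After draining 49% and refilling: 107 × 0.51 + 21 × 0.49 = 64.86 ppm.
Deficit to target: 106 − 64.86 = 41.14 mg/L.
Mass: 41.14 mg/L × 1,052,230 L = 43,290 g cyanuric acid.

43.3 kg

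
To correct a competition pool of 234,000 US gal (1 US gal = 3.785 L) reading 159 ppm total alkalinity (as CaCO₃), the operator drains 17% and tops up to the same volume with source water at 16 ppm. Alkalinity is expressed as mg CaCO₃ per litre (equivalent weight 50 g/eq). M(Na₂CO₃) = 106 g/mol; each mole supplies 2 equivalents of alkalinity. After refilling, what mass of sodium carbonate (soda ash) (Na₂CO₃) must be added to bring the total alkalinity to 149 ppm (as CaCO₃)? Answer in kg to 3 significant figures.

Volume: 234,000 US gal × 3.785 L/gal = 885,690 L.
After draining 17% and refilling: 159 × 0.83 + 16 × 0.17 = 134.69 ppm.
Deficit to target: 149 − 134.69 = 14.31 mg/L.
As CaCO₃: 14.31 mg/L × 885,690 L = 12,670 g; ÷ 50 g/eq ÷ 2 = 126.7 mol Na₂CO₃.
Mass: 126.7 × 106 = 13,430 g.

13.4 kg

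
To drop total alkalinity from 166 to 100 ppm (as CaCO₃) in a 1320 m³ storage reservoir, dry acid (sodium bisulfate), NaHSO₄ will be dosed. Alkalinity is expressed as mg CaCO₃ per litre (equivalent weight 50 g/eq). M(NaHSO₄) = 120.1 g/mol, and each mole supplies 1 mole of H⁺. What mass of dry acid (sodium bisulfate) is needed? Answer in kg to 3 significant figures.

Volume: 1320 m³ = 1,320,000 L.
Alkalinity to neutralize: (166 − 100) = 66 mg/L as CaCO₃ × 1,320,000 L = 87,120 g as CaCO₃.
Equivalents of H⁺ required: 87,120 ÷ 50 g/eq = 1742 eq = 1742 mol NaHSO₄.
Mass of NaHSO₄: 1742 × 120.1 = 209,300 g.

209 kg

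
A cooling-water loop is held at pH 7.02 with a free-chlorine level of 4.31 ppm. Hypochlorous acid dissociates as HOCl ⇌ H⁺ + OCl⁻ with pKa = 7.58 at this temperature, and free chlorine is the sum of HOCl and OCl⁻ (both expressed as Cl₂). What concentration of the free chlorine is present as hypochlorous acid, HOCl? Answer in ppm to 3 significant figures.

[OCl⁻]/[HOCl] = 10^(pH − pKa) = 10^(7.02 − 7.58) = 10^-0.56 = 0.2754.
Fraction as HOCl = 1 / (1 + 0.2754) = 0.7841.
HOCl = 0.7841 × 4.31 ppm = 3.379 ppm.

3.38 ppm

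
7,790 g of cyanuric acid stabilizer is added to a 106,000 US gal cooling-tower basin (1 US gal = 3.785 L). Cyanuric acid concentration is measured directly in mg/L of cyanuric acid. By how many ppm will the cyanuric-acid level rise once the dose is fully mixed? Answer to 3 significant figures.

Volume: 106,000 US gal × 3.785 L/gal = 401,210 L.
Rise: 7,790 g / 401,210 L × 1000 = 19.42 mg/L.

19.4 ppm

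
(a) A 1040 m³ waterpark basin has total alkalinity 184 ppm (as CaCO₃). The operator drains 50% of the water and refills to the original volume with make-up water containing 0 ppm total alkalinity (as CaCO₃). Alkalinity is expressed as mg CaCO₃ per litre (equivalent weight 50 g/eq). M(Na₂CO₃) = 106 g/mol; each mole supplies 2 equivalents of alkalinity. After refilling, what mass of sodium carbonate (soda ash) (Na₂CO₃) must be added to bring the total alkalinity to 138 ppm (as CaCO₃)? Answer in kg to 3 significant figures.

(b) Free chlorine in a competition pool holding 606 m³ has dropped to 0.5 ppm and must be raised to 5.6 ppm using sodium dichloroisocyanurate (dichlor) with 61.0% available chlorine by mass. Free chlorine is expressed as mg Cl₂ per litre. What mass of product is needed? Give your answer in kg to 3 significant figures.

(a) 50.7 kg; (b) 5.07 kg

(a) Volume: 1040 m³ = 1,040,000 L.
(a) After draining 50% and refilling: 184 × 0.50 + 0 × 0.50 = 92 ppm.
(a) Deficit to target: 138 − 92 = 46 mg/L.
(a) As CaCO₃: 46 mg/L × 1,040,000 L = 47,840 g; ÷ 50 g/eq ÷ 2 = 478.4 mol Na₂CO₃.
(a) Mass: 478.4 × 106 = 50,710 g.

(b) Volume: 606 m³ = 606,000 L.
(b) Chlorine deficit: 5.6 − 0.5 = 5.1 ppm = 5.1 mg/L as Cl₂.
(b) Cl₂ equivalent needed: 5.1 mg/L × 606,000 L = 3,091,000 mg = 3091 g.
(b) Product at 61.0% available chlorine: 3091 / 0.61 = 5067 g.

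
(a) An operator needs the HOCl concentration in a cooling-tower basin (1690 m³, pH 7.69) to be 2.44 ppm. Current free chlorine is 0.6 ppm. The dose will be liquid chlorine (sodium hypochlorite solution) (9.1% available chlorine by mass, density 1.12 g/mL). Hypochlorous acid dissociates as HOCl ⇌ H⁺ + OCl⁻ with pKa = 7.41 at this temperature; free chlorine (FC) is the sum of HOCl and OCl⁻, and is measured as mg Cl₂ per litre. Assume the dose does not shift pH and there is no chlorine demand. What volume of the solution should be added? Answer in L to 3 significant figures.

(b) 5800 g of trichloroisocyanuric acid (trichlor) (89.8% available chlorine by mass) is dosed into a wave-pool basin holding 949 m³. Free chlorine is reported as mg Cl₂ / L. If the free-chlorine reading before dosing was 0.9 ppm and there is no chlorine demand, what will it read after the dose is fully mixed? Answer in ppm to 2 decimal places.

(a) Volume: 1690 m³ = 1,690,000 L.
(a) [OCl⁻]/[HOCl] = 10^(pH − pKa) = 10^(7.69 − 7.41) = 1.905; fraction as HOCl = 1/(1 + 1.905) = 0.3442.
(a) Free chlorine required for 2.44 ppm HOCl: 2.44 / 0.3442 = 7.089 ppm.
(a) FC to add: 7.089 − 0.6 = 6.489 mg/L as Cl₂.
(a) Cl₂ equivalent: 6.489 mg/L × 1,690,000 L = 10,970 g.
(a) Product at 9.1% available Cl: 10,970 / 0.091 = 120,500 g.
(a) Volume: 120,500 g ÷ 1.12 g/mL = 107,600 mL.

(b) Volume: 949 m³ = 949,000 L.
(b) Available chlorine delivered: 5800 g × 0.898 = 5208 g as Cl₂.
(b) Concentration rise: 5208 g / 949,000 L = 5.488 mg/L = 5.49 ppm.
(b) Final FC: 0.9 + 5.49 = 6.39 ppm.

(a) 108 L; (b) 6.39 ppm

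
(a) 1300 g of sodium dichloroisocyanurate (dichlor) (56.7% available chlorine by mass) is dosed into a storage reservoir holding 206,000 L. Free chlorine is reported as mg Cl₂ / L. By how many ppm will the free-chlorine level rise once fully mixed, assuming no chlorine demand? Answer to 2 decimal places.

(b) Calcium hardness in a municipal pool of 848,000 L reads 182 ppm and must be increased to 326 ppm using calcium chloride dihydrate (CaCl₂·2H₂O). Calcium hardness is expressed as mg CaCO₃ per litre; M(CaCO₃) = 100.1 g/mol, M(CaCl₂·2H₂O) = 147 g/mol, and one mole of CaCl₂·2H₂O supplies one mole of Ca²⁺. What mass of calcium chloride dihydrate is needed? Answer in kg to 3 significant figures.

(a) Available chlorine delivered: 1300 g × 0.567 = 737.1 g as Cl₂.
(a) Concentration rise: 737.1 g / 206,000 L = 3.578 mg/L = 3.58 ppm.

(b) Hardness to add: (326 − 182) = 144 mg/L as CaCO₃ × 848,000 L = 122,100 g as CaCO₃.
(b) Moles of Ca²⁺ (1 mol Ca²⁺ ≡ 1 mol CaCO₃): 122,100 / 100.1 g/mol = 1220 mol.
(b) Mass of CaCl₂·2H₂O: 1220 × 147 = 179,300 g.

(a) 3.58 ppm; (b) 179 kg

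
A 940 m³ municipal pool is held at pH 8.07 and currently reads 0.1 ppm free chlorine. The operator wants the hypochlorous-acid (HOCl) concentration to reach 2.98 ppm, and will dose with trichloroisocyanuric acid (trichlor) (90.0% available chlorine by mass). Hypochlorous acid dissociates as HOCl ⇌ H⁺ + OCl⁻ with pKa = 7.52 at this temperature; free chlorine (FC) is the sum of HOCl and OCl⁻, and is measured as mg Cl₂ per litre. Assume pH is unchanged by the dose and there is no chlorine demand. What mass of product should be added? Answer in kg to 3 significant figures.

Volume: 940 m³ = 940,000 L.
[OCl⁻]/[HOCl] = 10^(pH − pKa) = 10^(8.07 − 7.52) = 3.548; fraction as HOCl = 1/(1 + 3.548) = 0.2199.
Free chlorine required for 2.98 ppm HOCl: 2.98 / 0.2199 = 13.55 ppm.
FC to add: 13.55 − 0.1 = 13.45 mg/L as Cl₂.
Cl₂ equivalent: 13.45 mg/L × 940,000 L = 12,650 g.
Product at 90.0% available Cl: 12,650 / 0.9 = 14,050 g.

14.1 kg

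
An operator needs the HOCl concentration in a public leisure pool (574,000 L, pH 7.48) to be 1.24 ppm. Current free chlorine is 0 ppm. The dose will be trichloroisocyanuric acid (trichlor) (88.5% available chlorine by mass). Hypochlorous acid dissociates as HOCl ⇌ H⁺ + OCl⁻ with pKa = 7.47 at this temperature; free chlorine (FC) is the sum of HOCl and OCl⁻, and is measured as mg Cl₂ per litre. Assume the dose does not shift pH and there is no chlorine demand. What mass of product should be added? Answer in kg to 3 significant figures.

1.63 kg

[OCl⁻]/[HOCl] = 10^(pH − pKa) = 10^(7.48 − 7.47) = 1.023; fraction as HOCl = 1/(1 + 1.023) = 0.4942.
Free chlorine required for 1.24 ppm HOCl: 1.24 / 0.4942 = 2.509 ppm.
FC to add: 2.509 − 0 = 2.509 mg/L as Cl₂.
Cl₂ equivalent: 2.509 mg/L × 574,000 L = 1440 g.
Product at 88.5% available Cl: 1440 / 0.885 = 1627 g.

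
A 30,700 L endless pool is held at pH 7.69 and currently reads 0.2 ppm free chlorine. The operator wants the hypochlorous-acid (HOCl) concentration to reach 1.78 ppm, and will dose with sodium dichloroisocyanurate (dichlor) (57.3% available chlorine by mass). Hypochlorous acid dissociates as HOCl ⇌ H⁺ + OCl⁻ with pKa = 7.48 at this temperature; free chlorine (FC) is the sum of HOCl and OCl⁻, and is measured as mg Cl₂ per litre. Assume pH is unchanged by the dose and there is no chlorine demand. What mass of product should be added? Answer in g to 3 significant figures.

[OCl⁻]/[HOCl] = 10^(pH − pKa) = 10^(7.69 − 7.48) = 1.622; fraction as HOCl = 1/(1 + 1.622) = 0.3814.
Free chlorine required for 1.78 ppm HOCl: 1.78 / 0.3814 = 4.667 ppm.
FC to add: 4.667 − 0.2 = 4.467 mg/L as Cl₂.
Cl₂ equivalent: 4.467 mg/L × 30,700 L = 137.1 g.
Product at 57.3% available Cl: 137.1 / 0.573 = 239.3 g.

239 g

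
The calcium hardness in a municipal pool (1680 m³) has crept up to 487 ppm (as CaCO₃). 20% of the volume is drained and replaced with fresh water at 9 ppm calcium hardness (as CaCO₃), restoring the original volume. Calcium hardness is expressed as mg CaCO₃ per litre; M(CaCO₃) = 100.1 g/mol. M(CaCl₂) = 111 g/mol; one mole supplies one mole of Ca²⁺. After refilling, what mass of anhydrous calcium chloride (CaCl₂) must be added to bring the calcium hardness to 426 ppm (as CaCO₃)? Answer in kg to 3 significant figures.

Volume: 1680 m³ = 1,680,000 L.
After draining 20% and refilling: 487 × 0.80 + 9 × 0.20 = 391.4 ppm.
Deficit to target: 426 − 391.4 = 34.6 mg/L.
As CaCO₃: 34.6 mg/L × 1,680,000 L = 58,130 g; ÷ 100.1 = 580.7 mol Ca²⁺.
Mass: 580.7 × 111 = 64,460 g.

64.5 kg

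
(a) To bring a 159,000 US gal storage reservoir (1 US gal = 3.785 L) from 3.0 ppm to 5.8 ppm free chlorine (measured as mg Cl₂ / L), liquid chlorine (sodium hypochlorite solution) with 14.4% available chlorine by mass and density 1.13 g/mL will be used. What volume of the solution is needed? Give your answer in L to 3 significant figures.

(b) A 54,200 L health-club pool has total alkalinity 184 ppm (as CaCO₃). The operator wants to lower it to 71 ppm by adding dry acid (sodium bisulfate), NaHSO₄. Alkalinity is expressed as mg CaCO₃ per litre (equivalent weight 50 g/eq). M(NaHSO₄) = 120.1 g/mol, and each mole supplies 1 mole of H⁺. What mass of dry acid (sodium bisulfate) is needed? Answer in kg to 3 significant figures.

(a) 10.4 L; (b) 14.7 kg

(a) Volume: 159,000 US gal × 3.785 L/gal = 601,815 L.
(a) Chlorine deficit: 5.8 − 3.0 = 2.8 ppm = 2.8 mg/L as Cl₂.
(a) Cl₂ equivalent needed: 2.8 mg/L × 601,815 L = 1,685,000 mg = 1685 g.
(a) Product at 14.4% available chlorine: 1685 / 0.144 = 11,700 g.
(a) Volume at density 1.13 g/mL: 11,700 g ÷ 1.13 g/mL = 10,360 mL.

(b) Alkalinity to neutralize: (184 − 71) = 113 mg/L as CaCO₃ × 54,200 L = 6125 g as CaCO₃.
(b) Equivalents of H⁺ required: 6125 ÷ 50 g/eq = 122.5 eq = 122.5 mol NaHSO₄.
(b) Mass of NaHSO₄: 122.5 × 120.1 = 14,710 g.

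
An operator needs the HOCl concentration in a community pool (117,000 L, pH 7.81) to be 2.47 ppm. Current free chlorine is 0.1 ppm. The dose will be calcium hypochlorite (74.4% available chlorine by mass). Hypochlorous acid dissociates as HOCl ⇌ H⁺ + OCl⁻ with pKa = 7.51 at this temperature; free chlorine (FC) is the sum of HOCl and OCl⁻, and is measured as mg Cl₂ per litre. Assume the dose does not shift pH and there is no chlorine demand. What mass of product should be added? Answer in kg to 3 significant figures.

1.15 kg

[OCl⁻]/[HOCl] = 10^(pH − pKa) = 10^(7.81 − 7.51) = 1.995; fraction as HOCl = 1/(1 + 1.995) = 0.3339.
Free chlorine required for 2.47 ppm HOCl: 2.47 / 0.3339 = 7.398 ppm.
FC to add: 7.398 − 0.1 = 7.298 mg/L as Cl₂.
Cl₂ equivalent: 7.298 mg/L × 117,000 L = 853.9 g.
Product at 74.4% available Cl: 853.9 / 0.744 = 1148 g.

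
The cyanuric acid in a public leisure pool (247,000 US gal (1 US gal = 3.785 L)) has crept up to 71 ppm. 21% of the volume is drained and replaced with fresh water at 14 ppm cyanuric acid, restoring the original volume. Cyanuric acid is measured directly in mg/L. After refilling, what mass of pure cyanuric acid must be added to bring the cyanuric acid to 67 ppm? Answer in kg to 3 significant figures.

7.45 kg

Volume: 247,000 US gal × 3.785 L/gal = 934,895 L.
After draining 21% and refilling: 71 × 0.79 + 14 × 0.21 = 59.03 ppm.
Deficit to target: 67 − 59.03 = 7.97 mg/L.
Mass: 7.97 mg/L × 934,895 L = 7451 g cyanuric acid.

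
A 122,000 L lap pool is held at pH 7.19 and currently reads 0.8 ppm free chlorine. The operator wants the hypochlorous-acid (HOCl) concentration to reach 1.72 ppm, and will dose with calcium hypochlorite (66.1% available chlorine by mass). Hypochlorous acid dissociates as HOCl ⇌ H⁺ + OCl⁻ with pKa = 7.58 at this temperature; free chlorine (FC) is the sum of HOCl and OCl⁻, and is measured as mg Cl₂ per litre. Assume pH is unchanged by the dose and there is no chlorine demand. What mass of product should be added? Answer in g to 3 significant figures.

299 g

[OCl⁻]/[HOCl] = 10^(pH − pKa) = 10^(7.19 − 7.58) = 0.4074; fraction as HOCl = 1/(1 + 0.4074) = 0.7105.
Free chlorine required for 1.72 ppm HOCl: 1.72 / 0.7105 = 2.421 ppm.
FC to add: 2.421 − 0.8 = 1.621 mg/L as Cl₂.
Cl₂ equivalent: 1.621 mg/L × 122,000 L = 197.7 g.
Product at 66.1% available Cl: 197.7 / 0.661 = 299.1 g.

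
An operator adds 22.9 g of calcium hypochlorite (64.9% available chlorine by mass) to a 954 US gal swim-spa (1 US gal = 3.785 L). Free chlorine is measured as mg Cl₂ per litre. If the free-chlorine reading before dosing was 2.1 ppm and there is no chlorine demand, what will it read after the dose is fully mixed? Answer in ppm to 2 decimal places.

Volume: 954 US gal × 3.785 L/gal = 3,611 L.
Available chlorine delivered: 22.9 g × 0.649 = 14.86 g as Cl₂.
Concentration rise: 14.86 g / 3,611 L = 4.116 mg/L = 4.12 ppm.
Final FC: 2.1 + 4.12 = 6.22 ppm.

6.22 ppm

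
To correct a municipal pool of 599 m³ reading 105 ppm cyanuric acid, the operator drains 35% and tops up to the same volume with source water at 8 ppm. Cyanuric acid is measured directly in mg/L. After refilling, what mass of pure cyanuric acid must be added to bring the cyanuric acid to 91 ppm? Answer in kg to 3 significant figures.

12.0 kg

Volume: 599 m³ = 599,000 L.
After draining 35% and refilling: 105 × 0.65 + 8 × 0.35 = 71.05 ppm.
Deficit to target: 91 − 71.05 = 19.95 mg/L.
Mass: 19.95 mg/L × 599,000 L = 11,950 g cyanuric acid.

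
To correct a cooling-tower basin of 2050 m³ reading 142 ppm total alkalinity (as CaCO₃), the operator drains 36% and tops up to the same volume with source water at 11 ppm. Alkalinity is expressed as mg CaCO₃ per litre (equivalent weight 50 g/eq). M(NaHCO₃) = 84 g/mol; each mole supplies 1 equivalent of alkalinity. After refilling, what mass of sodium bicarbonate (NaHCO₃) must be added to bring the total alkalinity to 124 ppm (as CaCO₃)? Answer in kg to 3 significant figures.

100 kg

Volume: 2050 m³ = 2,050,000 L.
After draining 36% and refilling: 142 × 0.64 + 11 × 0.36 = 94.84 ppm.
Deficit to target: 124 − 94.84 = 29.16 mg/L.
As CaCO₃: 29.16 mg/L × 2,050,000 L = 59,780 g; ÷ 50 g/eq ÷ 1 = 1196 mol NaHCO₃.
Mass: 1196 × 84 = 100,400 g.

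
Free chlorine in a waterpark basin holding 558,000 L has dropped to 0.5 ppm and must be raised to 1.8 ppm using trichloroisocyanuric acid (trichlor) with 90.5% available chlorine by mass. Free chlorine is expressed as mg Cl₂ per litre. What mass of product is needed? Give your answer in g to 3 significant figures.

Chlorine deficit: 1.8 − 0.5 = 1.3 ppm = 1.3 mg/L as Cl₂.
Cl₂ equivalent needed: 1.3 mg/L × 558,000 L = 725,400 mg = 725.4 g.
Product at 90.5% available chlorine: 725.4 / 0.905 = 801.5 g.

802 g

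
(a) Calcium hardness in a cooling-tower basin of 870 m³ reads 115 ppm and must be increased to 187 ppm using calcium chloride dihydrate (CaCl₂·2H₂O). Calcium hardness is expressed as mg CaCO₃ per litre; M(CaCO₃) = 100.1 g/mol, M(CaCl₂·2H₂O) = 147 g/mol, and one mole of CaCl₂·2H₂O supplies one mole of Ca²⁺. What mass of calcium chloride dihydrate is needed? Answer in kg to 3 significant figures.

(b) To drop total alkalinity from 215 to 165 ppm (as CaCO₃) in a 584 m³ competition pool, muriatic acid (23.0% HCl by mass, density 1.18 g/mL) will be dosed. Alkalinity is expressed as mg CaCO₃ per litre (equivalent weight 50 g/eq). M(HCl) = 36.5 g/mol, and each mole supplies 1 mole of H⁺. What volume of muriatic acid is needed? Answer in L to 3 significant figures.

(a) Volume: 870 m³ = 870,000 L.
(a) Hardness to add: (187 − 115) = 72 mg/L as CaCO₃ × 870,000 L = 62,640 g as CaCO₃.
(a) Moles of Ca²⁺ (1 mol Ca²⁺ ≡ 1 mol CaCO₃): 62,640 / 100.1 g/mol = 625.8 mol.
(a) Mass of CaCl₂·2H₂O: 625.8 × 147 = 91,990 g.

(b) Volume: 584 m³ = 584,000 L.
(b) Alkalinity to neutralize: (215 − 165) = 50 mg/L as CaCO₃ × 584,000 L = 29,200 g as CaCO₃.
(b) Equivalents of H⁺ required: 29,200 ÷ 50 g/eq = 584 eq = 584 mol HCl.
(b) Mass of HCl: 584 × 36.5 = 21,320 g.
(b) Mass of 23.0% solution: 21,320 / 0.23 = 92,680 g.
(b) Volume: 92,680 g ÷ 1.18 g/mL = 78,540 mL.

(a) 92.0 kg; (b) 78.5 L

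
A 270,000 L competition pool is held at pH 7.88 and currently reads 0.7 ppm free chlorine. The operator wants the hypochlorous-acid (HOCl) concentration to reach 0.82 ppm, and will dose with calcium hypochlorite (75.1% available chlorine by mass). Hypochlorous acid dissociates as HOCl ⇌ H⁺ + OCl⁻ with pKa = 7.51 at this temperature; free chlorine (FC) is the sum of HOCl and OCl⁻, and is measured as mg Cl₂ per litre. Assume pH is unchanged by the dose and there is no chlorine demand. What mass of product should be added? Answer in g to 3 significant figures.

[OCl⁻]/[HOCl] = 10^(pH − pKa) = 10^(7.88 − 7.51) = 2.344; fraction as HOCl = 1/(1 + 2.344) = 0.299.
Free chlorine required for 0.82 ppm HOCl: 0.82 / 0.299 = 2.742 ppm.
FC to add: 2.742 − 0.7 = 2.042 mg/L as Cl₂.
Cl₂ equivalent: 2.042 mg/L × 270,000 L = 551.4 g.
Product at 75.1% available Cl: 551.4 / 0.751 = 734.2 g.

734 g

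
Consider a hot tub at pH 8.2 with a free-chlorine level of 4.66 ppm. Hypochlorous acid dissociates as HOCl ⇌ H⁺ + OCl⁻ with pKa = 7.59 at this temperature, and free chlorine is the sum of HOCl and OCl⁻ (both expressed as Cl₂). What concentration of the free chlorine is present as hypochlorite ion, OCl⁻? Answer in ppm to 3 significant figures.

3.74 ppm

[OCl⁻]/[HOCl] = 10^(pH − pKa) = 10^(8.2 − 7.59) = 10^0.61 = 4.074.
Fraction as HOCl = 1 / (1 + 4.074) = 0.1971.
OCl⁻ = (1 − 0.1971) × 4.66 ppm = 3.742 ppm.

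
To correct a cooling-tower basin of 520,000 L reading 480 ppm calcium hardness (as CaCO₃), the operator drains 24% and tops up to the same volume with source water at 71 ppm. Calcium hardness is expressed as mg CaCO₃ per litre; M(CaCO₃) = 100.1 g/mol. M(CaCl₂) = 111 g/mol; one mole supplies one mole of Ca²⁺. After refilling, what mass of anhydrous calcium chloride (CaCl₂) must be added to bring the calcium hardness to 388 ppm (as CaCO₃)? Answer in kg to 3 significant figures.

3.55 kg

After draining 24% and refilling: 480 × 0.76 + 71 × 0.24 = 381.84 ppm.
Deficit to target: 388 − 381.84 = 6.16 mg/L.
As CaCO₃: 6.16 mg/L × 520,000 L = 3203 g; ÷ 100.1 = 32 mol Ca²⁺.
Mass: 32 × 111 = 3552 g.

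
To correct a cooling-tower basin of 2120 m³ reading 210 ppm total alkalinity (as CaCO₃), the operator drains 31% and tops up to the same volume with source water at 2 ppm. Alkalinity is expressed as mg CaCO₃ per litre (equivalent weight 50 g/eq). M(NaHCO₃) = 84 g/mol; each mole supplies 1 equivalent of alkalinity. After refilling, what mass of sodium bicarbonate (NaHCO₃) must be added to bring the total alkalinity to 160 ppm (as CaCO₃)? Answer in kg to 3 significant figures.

51.6 kg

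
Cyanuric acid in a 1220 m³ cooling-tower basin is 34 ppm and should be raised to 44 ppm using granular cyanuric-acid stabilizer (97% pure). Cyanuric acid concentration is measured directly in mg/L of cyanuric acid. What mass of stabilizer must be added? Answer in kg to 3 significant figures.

Volume: 1220 m³ = 1,220,000 L.
CYA to add: (44 − 34) = 10 mg/L × 1,220,000 L = 12,200 g cyanuric acid.
At 97% purity: 12,200 / 0.97 = 12,580 g product.

12.6 kg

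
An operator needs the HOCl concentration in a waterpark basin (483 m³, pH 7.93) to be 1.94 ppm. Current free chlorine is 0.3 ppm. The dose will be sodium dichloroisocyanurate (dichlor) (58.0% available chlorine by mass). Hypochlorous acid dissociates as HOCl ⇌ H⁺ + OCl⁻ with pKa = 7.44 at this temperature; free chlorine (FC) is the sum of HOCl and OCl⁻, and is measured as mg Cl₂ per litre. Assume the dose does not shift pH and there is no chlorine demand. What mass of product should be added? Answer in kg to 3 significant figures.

6.36 kg

Volume: 483 m³ = 483,000 L.
[OCl⁻]/[HOCl] = 10^(pH − pKa) = 10^(7.93 − 7.44) = 3.09; fraction as HOCl = 1/(1 + 3.09) = 0.2445.
Free chlorine required for 1.94 ppm HOCl: 1.94 / 0.2445 = 7.935 ppm.
FC to add: 7.935 − 0.3 = 7.635 mg/L as Cl₂.
Cl₂ equivalent: 7.635 mg/L × 483,000 L = 3688 g.
Product at 58.0% available Cl: 3688 / 0.58 = 6358 g.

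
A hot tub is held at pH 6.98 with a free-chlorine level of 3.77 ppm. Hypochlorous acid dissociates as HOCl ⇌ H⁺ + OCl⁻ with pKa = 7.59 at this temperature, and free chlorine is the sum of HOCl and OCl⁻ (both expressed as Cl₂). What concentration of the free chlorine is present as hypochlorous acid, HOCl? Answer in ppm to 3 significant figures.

3.03 ppm

[OCl⁻]/[HOCl] = 10^(pH − pKa) = 10^(6.98 − 7.59) = 10^-0.61 = 0.2455.
Fraction as HOCl = 1 / (1 + 0.2455) = 0.8029.
HOCl = 0.8029 × 3.77 ppm = 3.027 ppm.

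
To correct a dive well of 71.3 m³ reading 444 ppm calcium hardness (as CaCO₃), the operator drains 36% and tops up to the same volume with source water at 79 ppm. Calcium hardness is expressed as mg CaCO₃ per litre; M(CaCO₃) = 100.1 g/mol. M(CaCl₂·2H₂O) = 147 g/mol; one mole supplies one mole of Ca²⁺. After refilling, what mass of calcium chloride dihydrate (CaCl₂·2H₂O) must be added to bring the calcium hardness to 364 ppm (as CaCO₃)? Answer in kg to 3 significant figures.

5.38 kg

Volume: 71.3 m³ = 71,300 L.
After draining 36% and refilling: 444 × 0.64 + 79 × 0.36 = 312.6 ppm.
Deficit to target: 364 − 312.6 = 51.4 mg/L.
As CaCO₃: 51.4 mg/L × 71,300 L = 3665 g; ÷ 100.1 = 36.61 mol Ca²⁺.
Mass: 36.61 × 147 = 5382 g.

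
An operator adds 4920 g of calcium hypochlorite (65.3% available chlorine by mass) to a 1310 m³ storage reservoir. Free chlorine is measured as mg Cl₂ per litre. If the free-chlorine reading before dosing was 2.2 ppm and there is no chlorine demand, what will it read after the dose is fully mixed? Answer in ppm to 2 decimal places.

4.65 ppm

Volume: 1310 m³ = 1,310,000 L.
Available chlorine delivered: 4920 g × 0.653 = 3213 g as Cl₂.
Concentration rise: 3213 g / 1,310,000 L = 2.452 mg/L = 2.45 ppm.
Final FC: 2.2 + 2.45 = 4.65 ppm.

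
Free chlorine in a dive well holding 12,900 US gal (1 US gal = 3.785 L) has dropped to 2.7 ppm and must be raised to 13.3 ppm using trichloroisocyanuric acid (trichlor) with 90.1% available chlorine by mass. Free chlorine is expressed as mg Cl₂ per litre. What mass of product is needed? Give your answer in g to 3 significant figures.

Volume: 12,900 US gal × 3.785 L/gal = 48,826 L.
Chlorine deficit: 13.3 − 2.7 = 10.6 ppm = 10.6 mg/L as Cl₂.
Cl₂ equivalent needed: 10.6 mg/L × 48,826 L = 517,600 mg = 517.6 g.
Product at 90.1% available chlorine: 517.6 / 0.901 = 574.4 g.

574 g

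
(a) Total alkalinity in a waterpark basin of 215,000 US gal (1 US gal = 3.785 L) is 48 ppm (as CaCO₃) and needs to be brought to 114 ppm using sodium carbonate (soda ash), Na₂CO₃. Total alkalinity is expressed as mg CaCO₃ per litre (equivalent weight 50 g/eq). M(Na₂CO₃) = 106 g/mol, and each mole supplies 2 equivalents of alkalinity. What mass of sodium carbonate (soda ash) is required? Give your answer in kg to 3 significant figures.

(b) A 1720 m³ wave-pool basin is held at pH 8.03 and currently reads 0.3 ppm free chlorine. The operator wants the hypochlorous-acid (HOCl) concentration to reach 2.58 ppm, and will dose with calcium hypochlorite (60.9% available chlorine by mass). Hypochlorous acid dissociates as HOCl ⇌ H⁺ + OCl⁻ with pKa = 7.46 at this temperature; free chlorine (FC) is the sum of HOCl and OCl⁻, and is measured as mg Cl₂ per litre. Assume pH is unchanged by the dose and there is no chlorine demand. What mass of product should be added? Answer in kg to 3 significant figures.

(a) Volume: 215,000 US gal × 3.785 L/gal = 813,775 L.
(a) Alkalinity to add: (114 − 48) = 66 mg/L as CaCO₃ × 813,775 L = 53,710 g as CaCO₃.
(a) Equivalents: 53,710 g ÷ 50 g/eq = 1074 eq.
(a) Each mole of Na₂CO₃ supplies 2 eq, so 1074 / 2 = 537.1 mol.
(a) Mass: 537.1 mol × 106 g/mol = 56,930 g.

(b) Volume: 1720 m³ = 1,720,000 L.
(b) [OCl⁻]/[HOCl] = 10^(pH − pKa) = 10^(8.03 − 7.46) = 3.715; fraction as HOCl = 1/(1 + 3.715) = 0.2121.
(b) Free chlorine required for 2.58 ppm HOCl: 2.58 / 0.2121 = 12.17 ppm.
(b) FC to add: 12.17 − 0.3 = 11.87 mg/L as Cl₂.
(b) Cl₂ equivalent: 11.87 mg/L × 1,720,000 L = 20,410 g.
(b) Product at 60.9% available Cl: 20,410 / 0.609 = 33,510 g.

(a) 56.9 kg; (b) 33.5 kg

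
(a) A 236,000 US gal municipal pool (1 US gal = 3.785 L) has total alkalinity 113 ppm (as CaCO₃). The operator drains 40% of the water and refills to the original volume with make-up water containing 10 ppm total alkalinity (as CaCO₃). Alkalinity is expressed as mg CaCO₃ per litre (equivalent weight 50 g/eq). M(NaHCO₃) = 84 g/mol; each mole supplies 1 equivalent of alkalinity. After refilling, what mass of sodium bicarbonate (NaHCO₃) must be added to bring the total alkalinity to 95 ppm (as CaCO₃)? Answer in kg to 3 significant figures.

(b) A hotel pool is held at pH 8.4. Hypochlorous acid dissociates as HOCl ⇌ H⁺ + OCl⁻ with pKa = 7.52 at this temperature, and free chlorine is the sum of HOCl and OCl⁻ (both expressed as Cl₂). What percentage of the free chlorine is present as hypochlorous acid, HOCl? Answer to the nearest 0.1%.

(a) Volume: 236,000 US gal × 3.785 L/gal = 893,260 L.
(a) After draining 40% and refilling: 113 × 0.60 + 10 × 0.40 = 71.8 ppm.
(a) Deficit to target: 95 − 71.8 = 23.2 mg/L.
(a) As CaCO₃: 23.2 mg/L × 893,260 L = 20,720 g; ÷ 50 g/eq ÷ 1 = 414.5 mol NaHCO₃.
(a) Mass: 414.5 × 84 = 34,820 g.

(b) [OCl⁻]/[HOCl] = 10^(pH − pKa) = 10^(8.4 − 7.52) = 10^0.88 = 7.586.
(b) Fraction as HOCl = 1 / (1 + 7.586) = 0.1165.

(a) 34.8 kg; (b) 11.6%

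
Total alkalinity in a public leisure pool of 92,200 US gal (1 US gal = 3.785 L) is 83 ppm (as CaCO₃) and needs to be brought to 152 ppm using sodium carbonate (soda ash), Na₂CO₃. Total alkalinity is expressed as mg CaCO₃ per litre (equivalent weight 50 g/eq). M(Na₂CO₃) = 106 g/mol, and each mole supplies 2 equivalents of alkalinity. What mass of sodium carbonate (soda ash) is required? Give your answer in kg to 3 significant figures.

Volume: 92,200 US gal × 3.785 L/gal = 348,977 L.
Alkalinity to add: (152 − 83) = 69 mg/L as CaCO₃ × 348,977 L = 24,080 g as CaCO₃.
Equivalents: 24,080 g ÷ 50 g/eq = 481.6 eq.
Each mole of Na₂CO₃ supplies 2 eq, so 481.6 / 2 = 240.8 mol.
Mass: 240.8 mol × 106 g/mol = 25,520 g.

25.5 kg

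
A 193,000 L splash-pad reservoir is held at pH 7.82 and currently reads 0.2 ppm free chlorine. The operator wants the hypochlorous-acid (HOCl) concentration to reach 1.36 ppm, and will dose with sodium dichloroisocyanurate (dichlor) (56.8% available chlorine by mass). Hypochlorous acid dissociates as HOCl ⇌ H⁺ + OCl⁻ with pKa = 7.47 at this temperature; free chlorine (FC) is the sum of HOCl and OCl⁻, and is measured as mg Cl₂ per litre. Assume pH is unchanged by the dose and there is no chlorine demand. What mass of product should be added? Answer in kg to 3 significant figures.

1.43 kg

[OCl⁻]/[HOCl] = 10^(pH − pKa) = 10^(7.82 − 7.47) = 2.239; fraction as HOCl = 1/(1 + 2.239) = 0.3088.
Free chlorine required for 1.36 ppm HOCl: 1.36 / 0.3088 = 4.405 ppm.
FC to add: 4.405 − 0.2 = 4.205 mg/L as Cl₂.
Cl₂ equivalent: 4.205 mg/L × 193,000 L = 811.5 g.
Product at 56.8% available Cl: 811.5 / 0.568 = 1429 g.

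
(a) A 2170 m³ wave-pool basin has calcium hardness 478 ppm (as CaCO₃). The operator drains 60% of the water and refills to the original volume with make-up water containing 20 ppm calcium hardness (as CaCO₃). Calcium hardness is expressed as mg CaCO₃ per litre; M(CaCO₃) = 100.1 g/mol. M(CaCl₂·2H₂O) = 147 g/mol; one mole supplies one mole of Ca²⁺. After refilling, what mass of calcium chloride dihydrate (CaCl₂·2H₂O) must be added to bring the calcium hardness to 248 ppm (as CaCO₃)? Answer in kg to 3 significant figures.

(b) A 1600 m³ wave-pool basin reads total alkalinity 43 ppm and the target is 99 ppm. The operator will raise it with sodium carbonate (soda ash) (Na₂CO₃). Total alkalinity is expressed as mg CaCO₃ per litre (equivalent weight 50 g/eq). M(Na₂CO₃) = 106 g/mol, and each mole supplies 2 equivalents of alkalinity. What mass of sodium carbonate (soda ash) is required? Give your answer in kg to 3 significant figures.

(a) 143 kg; (b) 95.0 kg

(a) Volume: 2170 m³ = 2,170,000 L.
(a) After draining 60% and refilling: 478 × 0.40 + 20 × 0.60 = 203.2 ppm.
(a) Deficit to target: 248 − 203.2 = 44.8 mg/L.
(a) As CaCO₃: 44.8 mg/L × 2,170,000 L = 97,220 g; ÷ 100.1 = 971.2 mol Ca²⁺.
(a) Mass: 971.2 × 147 = 142,800 g.

(b) Volume: 1600 m³ = 1,600,000 L.
(b) Alkalinity to add: (99 − 43) = 56 mg/L as CaCO₃ × 1,600,000 L = 89,600 g as CaCO₃.
(b) Equivalents: 89,600 g ÷ 50 g/eq = 1792 eq.
(b) Each mole of Na₂CO₃ supplies 2 eq, so 1792 / 2 = 896 mol.
(b) Mass: 896 mol × 106 g/mol = 94,980 g.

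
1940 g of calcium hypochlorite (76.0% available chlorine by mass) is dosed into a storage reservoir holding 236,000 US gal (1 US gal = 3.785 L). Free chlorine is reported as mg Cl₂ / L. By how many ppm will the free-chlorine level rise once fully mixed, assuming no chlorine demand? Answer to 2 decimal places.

1.65 ppm

Volume: 236,000 US gal × 3.785 L/gal = 893,260 L.
Available chlorine delivered: 1940 g × 0.76 = 1474 g as Cl₂.
Concentration rise: 1474 g / 893,260 L = 1.651 mg/L = 1.65 ppm.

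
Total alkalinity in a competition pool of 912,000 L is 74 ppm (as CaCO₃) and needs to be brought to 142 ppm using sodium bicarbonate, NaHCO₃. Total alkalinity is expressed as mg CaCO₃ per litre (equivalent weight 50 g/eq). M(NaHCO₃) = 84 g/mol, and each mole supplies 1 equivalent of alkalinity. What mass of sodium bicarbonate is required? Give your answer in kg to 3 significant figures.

Alkalinity to add: (142 − 74) = 68 mg/L as CaCO₃ × 912,000 L = 62,020 g as CaCO₃.
Equivalents: 62,020 g ÷ 50 g/eq = 1240 eq.
NaHCO₃ supplies 1 eq per mole → 1240 mol.
Mass: 1240 mol × 84 g/mol = 104,200 g.

104 kg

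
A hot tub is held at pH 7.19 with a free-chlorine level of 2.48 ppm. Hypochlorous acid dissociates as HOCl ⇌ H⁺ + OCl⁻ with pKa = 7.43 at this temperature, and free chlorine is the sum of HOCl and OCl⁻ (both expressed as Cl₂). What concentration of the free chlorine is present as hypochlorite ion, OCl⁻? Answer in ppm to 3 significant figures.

0.906 ppm

[OCl⁻]/[HOCl] = 10^(pH − pKa) = 10^(7.19 − 7.43) = 10^-0.24 = 0.5754.
Fraction as HOCl = 1 / (1 + 0.5754) = 0.6347.
OCl⁻ = (1 − 0.6347) × 2.48 ppm = 0.9058 ppm.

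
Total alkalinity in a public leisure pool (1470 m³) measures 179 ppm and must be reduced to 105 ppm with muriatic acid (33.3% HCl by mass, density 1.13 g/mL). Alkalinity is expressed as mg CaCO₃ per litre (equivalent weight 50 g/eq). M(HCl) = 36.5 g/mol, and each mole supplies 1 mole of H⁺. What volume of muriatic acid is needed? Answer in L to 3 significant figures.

211 L

Volume: 1470 m³ = 1,470,000 L.
Alkalinity to neutralize: (179 − 105) = 74 mg/L as CaCO₃ × 1,470,000 L = 108,800 g as CaCO₃.
Equivalents of H⁺ required: 108,800 ÷ 50 g/eq = 2176 eq = 2176 mol HCl.
Mass of HCl: 2176 × 36.5 = 79,410 g.
Mass of 33.3% solution: 79,410 / 0.333 = 238,500 g.
Volume: 238,500 g ÷ 1.13 g/mL = 211,000 mL.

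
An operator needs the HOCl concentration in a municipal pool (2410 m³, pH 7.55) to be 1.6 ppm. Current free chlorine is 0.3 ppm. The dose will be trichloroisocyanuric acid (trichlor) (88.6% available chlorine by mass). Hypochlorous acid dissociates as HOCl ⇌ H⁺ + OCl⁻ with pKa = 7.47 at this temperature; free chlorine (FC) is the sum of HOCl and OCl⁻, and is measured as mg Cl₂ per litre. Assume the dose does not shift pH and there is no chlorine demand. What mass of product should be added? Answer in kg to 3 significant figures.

8.77 kg

Volume: 2410 m³ = 2,410,000 L.
[OCl⁻]/[HOCl] = 10^(pH − pKa) = 10^(7.55 − 7.47) = 1.202; fraction as HOCl = 1/(1 + 1.202) = 0.4541.
Free chlorine required for 1.6 ppm HOCl: 1.6 / 0.4541 = 3.524 ppm.
FC to add: 3.524 − 0.3 = 3.224 mg/L as Cl₂.
Cl₂ equivalent: 3.224 mg/L × 2,410,000 L = 7769 g.
Product at 88.6% available Cl: 7769 / 0.886 = 8769 g.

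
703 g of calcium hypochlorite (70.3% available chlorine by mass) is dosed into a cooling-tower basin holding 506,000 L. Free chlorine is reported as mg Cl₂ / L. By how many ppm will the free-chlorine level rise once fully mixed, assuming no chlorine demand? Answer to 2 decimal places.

0.98 ppm

Available chlorine delivered: 703 g × 0.703 = 494.2 g as Cl₂.
Concentration rise: 494.2 g / 506,000 L = 0.9767 mg/L = 0.98 ppm.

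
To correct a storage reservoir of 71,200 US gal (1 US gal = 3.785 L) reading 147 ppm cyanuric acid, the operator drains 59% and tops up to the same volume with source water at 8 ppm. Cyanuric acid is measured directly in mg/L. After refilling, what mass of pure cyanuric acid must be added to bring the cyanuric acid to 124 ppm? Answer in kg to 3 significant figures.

15.9 kg

Volume: 71,200 US gal × 3.785 L/gal = 269,492 L.
After draining 59% and refilling: 147 × 0.41 + 8 × 0.59 = 64.99 ppm.
Deficit to target: 124 − 64.99 = 59.01 mg/L.
Mass: 59.01 mg/L × 269,492 L = 15,900 g cyanuric acid.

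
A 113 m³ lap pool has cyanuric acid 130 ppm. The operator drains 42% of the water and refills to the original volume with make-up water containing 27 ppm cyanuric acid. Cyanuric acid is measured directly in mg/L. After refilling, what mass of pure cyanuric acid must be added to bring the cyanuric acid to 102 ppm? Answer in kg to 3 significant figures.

1.72 kg

Volume: 113 m³ = 113,000 L.
After draining 42% and refilling: 130 × 0.58 + 27 × 0.42 = 86.74 ppm.
Deficit to target: 102 − 86.74 = 15.26 mg/L.
Mass: 15.26 mg/L × 113,000 L = 1724 g cyanuric acid.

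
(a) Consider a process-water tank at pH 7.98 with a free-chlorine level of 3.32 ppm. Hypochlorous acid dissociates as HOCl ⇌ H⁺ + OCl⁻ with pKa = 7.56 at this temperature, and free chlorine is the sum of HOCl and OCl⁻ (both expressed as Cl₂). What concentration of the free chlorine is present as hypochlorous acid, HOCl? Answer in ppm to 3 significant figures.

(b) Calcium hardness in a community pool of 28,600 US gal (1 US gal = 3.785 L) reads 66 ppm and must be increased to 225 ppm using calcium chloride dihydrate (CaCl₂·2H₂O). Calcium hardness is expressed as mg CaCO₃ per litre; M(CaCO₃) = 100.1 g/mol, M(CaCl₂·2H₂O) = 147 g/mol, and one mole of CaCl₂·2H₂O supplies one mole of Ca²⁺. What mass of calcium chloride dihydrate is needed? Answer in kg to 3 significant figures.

(a) 0.915 ppm; (b) 25.3 kg

(a) [OCl⁻]/[HOCl] = 10^(pH − pKa) = 10^(7.98 − 7.56) = 10^0.42 = 2.63.
(a) Fraction as HOCl = 1 / (1 + 2.63) = 0.2755.
(a) HOCl = 0.2755 × 3.32 ppm = 0.9145 ppm.

(b) Volume: 28,600 US gal × 3.785 L/gal = 108,251 L.
(b) Hardness to add: (225 − 66) = 159 mg/L as CaCO₃ × 108,251 L = 17,210 g as CaCO₃.
(b) Moles of Ca²⁺ (1 mol Ca²⁺ ≡ 1 mol CaCO₃): 17,210 / 100.1 g/mol = 171.9 mol.
(b) Mass of CaCl₂·2H₂O: 171.9 × 147 = 25,280 g.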